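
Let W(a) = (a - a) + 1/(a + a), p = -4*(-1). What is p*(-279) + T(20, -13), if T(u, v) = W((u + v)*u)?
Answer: -312479/280 ≈ -1116.0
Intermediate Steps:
p = 4
W(a) = 1/(2*a) (W(a) = 0 + 1/(2*a) = 1/(2*a))
T(u, v) = 1/(2*u*(u + v)) (T(u, v) = 1/(2*(((u + v)*u))) = 1/(2*((u*(u + v)))) = (1/(u*(u + v)))/2 = 1/(2*u*(u + v)))
p*(-279) + T(20, -13) = 4*(-279) + (½)/(20*(20 - 13)) = -1116 + (½)*(1/20)/7 = -1116 + (½)*(1/20)*(⅐) = -1116 + 1/280 = -312479/280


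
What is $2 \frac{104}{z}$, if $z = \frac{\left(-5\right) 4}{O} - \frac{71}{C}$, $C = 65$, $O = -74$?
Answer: $- \frac{500240}{1977} \approx -253.03$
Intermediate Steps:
$z = - \frac{1977}{2405}$ ($z = \frac{\left(-5\right) 4}{-74} - \frac{71}{65} = \left(-20\right) \left(- \frac{1}{74}\right) - \frac{71}{65} = \frac{10}{37} - \frac{71}{65} = - \frac{1977}{2405} \approx -0.82204$)
$2 \frac{104}{z} = 2 \frac{104}{- \frac{1977}{2405}} = 2 \cdot 104 \left(- \frac{2405}{1977}\right) = 2 \left(- \frac{250120}{1977}\right) = - \frac{500240}{1977}$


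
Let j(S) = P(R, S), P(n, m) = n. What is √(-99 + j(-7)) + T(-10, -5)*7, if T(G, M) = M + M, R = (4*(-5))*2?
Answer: -70 + I*√139 ≈ -70.0 + 11.79*I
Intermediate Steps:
R = -40 (R = -20*2 = -40)
T(G, M) = 2*M
j(S) = -40
√(-99 + j(-7)) + T(-10, -5)*7 = √(-99 - 40) + (2*(-5))*7 = √(-139) - 10*7 = I*√139 - 70 = -70 + I*√139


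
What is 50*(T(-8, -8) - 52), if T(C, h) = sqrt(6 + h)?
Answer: -2600 + 50*I*sqrt(2) ≈ -2600.0 + 70.711*I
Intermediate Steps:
50*(T(-8, -8) - 52) = 50*(sqrt(6 - 8) - 52) = 50*(sqrt(-2) - 52) = 50*(I*sqrt(2) - 52) = 50*(-52 + I*sqrt(2)) = -2600 + 50*I*sqrt(2)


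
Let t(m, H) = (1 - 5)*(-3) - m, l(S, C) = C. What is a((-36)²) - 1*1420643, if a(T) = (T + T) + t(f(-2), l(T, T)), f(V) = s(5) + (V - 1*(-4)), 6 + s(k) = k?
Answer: -1418040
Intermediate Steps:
s(k) = -6 + k
f(V) = 3 + V (f(V) = (-6 + 5) + (V - 1*(-4)) = -1 + (V + 4) = -1 + (4 + V) = 3 + V)
t(m, H) = 12 - m (t(m, H) = -4*(-3) - m = 12 - m)
a(T) = 11 + 2*T (a(T) = (T + T) + (12 - (3 - 2)) = 2*T + (12 - 1*1) = 2*T + (12 - 1) = 2*T + 11 = 11 + 2*T)
a((-36)²) - 1*1420643 = (11 + 2*(-36)²) - 1*1420643 = (11 + 2*1296) - 1420643 = (11 + 2592) - 1420643 = 2603 - 1420643 = -1418040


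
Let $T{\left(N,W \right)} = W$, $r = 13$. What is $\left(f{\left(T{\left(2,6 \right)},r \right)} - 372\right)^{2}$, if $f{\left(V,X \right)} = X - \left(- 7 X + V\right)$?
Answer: $75076$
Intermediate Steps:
$f{\left(V,X \right)} = - V + 8 X$ ($f{\left(V,X \right)} = X - \left(V - 7 X\right) = - V + 8 X$)
$\left(f{\left(T{\left(2,6 \right)},r \right)} - 372\right)^{2} = \left(\left(\left(-1\right) 6 + 8 \cdot 13\right) - 372\right)^{2} = \left(\left(-6 + 104\right) - 372\right)^{2} = \left(98 - 372\right)^{2} = \left(-274\right)^{2} = 75076$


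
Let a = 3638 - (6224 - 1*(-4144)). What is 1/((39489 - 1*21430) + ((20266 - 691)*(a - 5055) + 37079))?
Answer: -1/230636237 ≈ -4.3358e-9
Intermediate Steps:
a = -6730 (a = 3638 - (6224 + 4144) = 3638 - 1*10368 = 3638 - 10368 = -6730)
1/((39489 - 1*21430) + ((20266 - 691)*(a - 5055) + 37079)) = 1/((39489 - 1*21430) + ((20266 - 691)*(-6730 - 5055) + 37079)) = 1/((39489 - 21430) + (19575*(-11785) + 37079)) = 1/(18059 + (-230691375 + 37079)) = 1/(18059 - 230654296) = 1/(-230636237) = -1/230636237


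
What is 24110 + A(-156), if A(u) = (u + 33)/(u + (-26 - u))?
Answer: 626983/26 ≈ 24115.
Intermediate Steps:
A(u) = -33/26 - u/26 (A(u) = (33 + u)/(-26) = (33 + u)*(-1/26) = -33/26 - u/26)
24110 + A(-156) = 24110 + (-33/26 - 1/26*(-156)) = 24110 + (-33/26 + 6) = 24110 + 123/26 = 626983/26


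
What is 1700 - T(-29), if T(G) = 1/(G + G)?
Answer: 98601/58 ≈ 1700.0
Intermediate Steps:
T(G) = 1/(2*G)
1700 - T(-29) = 1700 - 1/(2*(-29)) = 1700 - (-1)/(2*29) = 1700 - 1*(-1/58) = 1700 + 1/58 = 98601/58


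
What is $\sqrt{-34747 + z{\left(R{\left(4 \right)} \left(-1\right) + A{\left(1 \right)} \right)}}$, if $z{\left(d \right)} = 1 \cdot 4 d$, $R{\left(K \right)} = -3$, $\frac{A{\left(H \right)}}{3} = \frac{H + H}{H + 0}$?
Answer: $i \sqrt{34711} \approx 186.31 i$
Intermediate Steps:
$A{\left(H \right)} = 6$ ($A{\left(H \right)} = 3 \frac{H + H}{H + 0} = 3 \frac{2 H}{H} = 3 \cdot 2 = 6$)
$z{\left(d \right)} = 4 d$
$\sqrt{-34747 + z{\left(R{\left(4 \right)} \left(-1\right) + A{\left(1 \right)} \right)}} = \sqrt{-34747 + 4 \left(\left(-3\right) \left(-1\right) + 6\right)} = \sqrt{-34747 + 4 \left(3 + 6\right)} = \sqrt{-34747 + 4 \cdot 9} = \sqrt{-34747 + 36} = \sqrt{-34711} = i \sqrt{34711}$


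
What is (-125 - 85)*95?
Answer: -19950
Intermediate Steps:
(-125 - 85)*95 = -210*95 = -19950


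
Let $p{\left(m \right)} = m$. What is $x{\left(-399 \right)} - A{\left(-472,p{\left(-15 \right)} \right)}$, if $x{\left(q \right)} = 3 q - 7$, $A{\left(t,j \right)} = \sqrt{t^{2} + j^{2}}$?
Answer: $-1204 - \sqrt{223009} \approx -1676.2$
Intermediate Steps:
$A{\left(t,j \right)} = \sqrt{j^{2} + t^{2}}$
$x{\left(q \right)} = -7 + 3 q$
$x{\left(-399 \right)} - A{\left(-472,p{\left(-15 \right)} \right)} = \left(-7 + 3 \left(-399\right)\right) - \sqrt{\left(-15\right)^{2} + \left(-472\right)^{2}} = \left(-7 - 1197\right) - \sqrt{225 + 222784} = -1204 - \sqrt{223009}$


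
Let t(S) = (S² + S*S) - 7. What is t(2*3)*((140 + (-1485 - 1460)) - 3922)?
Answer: -437255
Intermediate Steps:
t(S) = -7 + 2*S² (t(S) = (S² + S²) - 7 = 2*S² - 7 = -7 + 2*S²)
t(2*3)*((140 + (-1485 - 1460)) - 3922) = (-7 + 2*(2*3)²)*((140 + (-1485 - 1460)) - 3922) = (-7 + 2*6²)*((140 - 2945) - 3922) = (-7 + 2*36)*(-2805 - 3922) = (-7 + 72)*(-6727) = 65*(-6727) = -437255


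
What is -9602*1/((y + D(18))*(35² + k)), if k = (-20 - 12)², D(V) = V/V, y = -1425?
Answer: 4801/1601288 ≈ 0.0029982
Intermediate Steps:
D(V) = 1
k = 1024 (k = (-32)² = 1024)
-9602*1/((y + D(18))*(35² + k)) = -9602*1/((-1425 + 1)*(35² + 1024)) = -9602*(-1/(1424*(1225 + 1024))) = -9602/(2249*(-1424)) = -9602/(-3202576) = -9602*(-1/3202576) = 4801/1601288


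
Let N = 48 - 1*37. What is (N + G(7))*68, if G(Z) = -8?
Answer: 204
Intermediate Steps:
N = 11 (N = 48 - 37 = 11)
(N + G(7))*68 = (11 - 8)*68 = 3*68 = 204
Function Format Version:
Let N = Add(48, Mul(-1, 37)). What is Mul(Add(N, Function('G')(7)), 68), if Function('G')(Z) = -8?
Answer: 204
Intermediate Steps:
N = 11 (N = Add(48, -37) = 11)
Mul(Add(N, Function('G')(7)), 68) = Mul(Add(11, -8), 68) = Mul(3, 68) = 204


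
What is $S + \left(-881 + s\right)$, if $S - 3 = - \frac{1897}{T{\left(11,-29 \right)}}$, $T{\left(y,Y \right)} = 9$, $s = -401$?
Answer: $- \frac{13408}{9} \approx -1489.8$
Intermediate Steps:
$S = - \frac{1870}{9}$ ($S = 3 - \frac{1897}{9} = - \frac{1870}{9} \approx -207.78$)
$S + \left(-881 + s\right) = - \frac{1870}{9} - 1282 = - \frac{13408}{9}$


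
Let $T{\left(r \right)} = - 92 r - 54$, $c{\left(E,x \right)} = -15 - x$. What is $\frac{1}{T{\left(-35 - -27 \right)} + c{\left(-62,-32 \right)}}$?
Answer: $\frac{1}{699} \approx 0.0014306$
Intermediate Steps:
$T{\left(r \right)} = -54 - 92 r$
$\frac{1}{T{\left(-35 - -27 \right)} + c{\left(-62,-32 \right)}} = \frac{1}{\left(-54 - 92 \left(-35 - -27\right)\right) - -17} = \frac{1}{\left(-54 - 92 \left(-35 + 27\right)\right) + \left(-15 + 32\right)} = \frac{1}{\left(-54 - -736\right) + 17} = \frac{1}{\left(-54 + 736\right) + 17} = \frac{1}{682 + 17} = \frac{1}{699}$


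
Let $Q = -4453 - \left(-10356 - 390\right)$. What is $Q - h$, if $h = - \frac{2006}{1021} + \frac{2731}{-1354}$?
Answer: $\frac{8705161637}{1382434} \approx 6297.0$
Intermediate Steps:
$Q = 6293$ ($Q = -4453 - \left(-10356 - 390\right) = -4453 - -10746 = -4453 + 10746 = 6293$)
$h = - \frac{5504475}{1382434}$ ($h = \left(-2006\right) \frac{1}{1021} + 2731 \left(- \frac{1}{1354}\right) = - \frac{2006}{1021} - \frac{2731}{1354} = - \frac{5504475}{1382434} \approx -3.9817$)
$Q - h = 6293 - - \frac{5504475}{1382434} = 6293 + \frac{5504475}{1382434} = \frac{8705161637}{1382434}$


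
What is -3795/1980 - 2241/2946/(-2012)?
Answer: -11358517/5927352 ≈ -1.9163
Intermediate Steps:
-3795/1980 - 2241/2946/(-2012) = -3795*1/1980 - 2241*1/2946*(-1/2012) = -23/12 - 747/982*(-1/2012) = -23/12 + 747/1975784 = -11358517/5927352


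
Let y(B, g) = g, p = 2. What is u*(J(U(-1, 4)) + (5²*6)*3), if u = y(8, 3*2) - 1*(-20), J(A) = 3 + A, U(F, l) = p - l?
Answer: 11726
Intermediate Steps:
U(F, l) = 2 - l
u = 26 (u = 3*2 - 1*(-20) = 6 + 20 = 26)
u*(J(U(-1, 4)) + (5²*6)*3) = 26*((3 + (2 - 1*4)) + (5²*6)*3) = 26*((3 + (2 - 4)) + (25*6)*3) = 26*((3 - 2) + 150*3) = 26*(1 + 450) = 26*451 = 11726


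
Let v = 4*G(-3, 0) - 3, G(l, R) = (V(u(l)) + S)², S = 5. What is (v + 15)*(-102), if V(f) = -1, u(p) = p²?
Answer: -7752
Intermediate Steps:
G(l, R) = 16 (G(l, R) = (-1 + 5)² = 4² = 16)
v = 61 (v = 4*16 - 3 = 64 - 3 = 61)
(v + 15)*(-102) = (61 + 15)*(-102) = 76*(-102) = -7752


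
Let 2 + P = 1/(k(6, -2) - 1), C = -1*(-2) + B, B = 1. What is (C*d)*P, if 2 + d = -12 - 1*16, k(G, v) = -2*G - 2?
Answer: 186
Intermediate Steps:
k(G, v) = -2 - 2*G
d = -30 (d = -2 + (-12 - 1*16) = -2 + (-12 - 16) = -2 - 28 = -30)
C = 3 (C = -1*(-2) + 1 = 2 + 1 = 3)
P = -31/15 (P = -2 + 1/((-2 - 2*6) - 1) = -2 + 1/((-2 - 12) - 1) = -2 + 1/(-14 - 1) = -2 + 1/(-15) = -2 - 1/15 = -31/15 ≈ -2.0667)
(C*d)*P = (3*(-30))*(-31/15) = -90*(-31/15) = 186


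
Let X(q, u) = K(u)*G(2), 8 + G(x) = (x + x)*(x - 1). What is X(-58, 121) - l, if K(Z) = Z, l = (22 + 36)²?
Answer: -3848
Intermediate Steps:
G(x) = -8 + 2*x*(-1 + x) (G(x) = -8 + (x + x)*(x - 1) = -8 + (2*x)*(-1 + x) = -8 + 2*x*(-1 + x))
l = 3364 (l = 58² = 3364)
X(q, u) = -4*u (X(q, u) = u*(-8 - 2*2 + 2*2²) = u*(-8 - 4 + 2*4) = u*(-8 - 4 + 8) = u*(-4) = -4*u)
X(-58, 121) - l = -4*121 - 1*3364 = -484 - 3364 = -3848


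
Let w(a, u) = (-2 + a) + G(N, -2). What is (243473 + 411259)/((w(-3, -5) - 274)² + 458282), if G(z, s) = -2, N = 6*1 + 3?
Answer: 218244/179081 ≈ 1.2187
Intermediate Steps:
N = 9 (N = 6 + 3 = 9)
w(a, u) = -4 + a (w(a, u) = (-2 + a) - 2 = -4 + a)
(243473 + 411259)/((w(-3, -5) - 274)² + 458282) = (243473 + 411259)/(((-4 - 3) - 274)² + 458282) = 654732/((-7 - 274)² + 458282) = 654732/((-281)² + 458282) = 654732/(78961 + 458282) = 654732/537243 = 654732*(1/537243) = 218244/179081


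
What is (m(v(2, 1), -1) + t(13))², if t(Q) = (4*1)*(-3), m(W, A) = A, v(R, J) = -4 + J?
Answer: 169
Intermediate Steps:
t(Q) = -12 (t(Q) = 4*(-3) = -12)
(m(v(2, 1), -1) + t(13))² = (-1 - 12)² = (-13)² = 169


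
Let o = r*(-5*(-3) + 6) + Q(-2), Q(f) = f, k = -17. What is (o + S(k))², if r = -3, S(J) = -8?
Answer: 5329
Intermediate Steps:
o = -65 (o = -3*(-5*(-3) + 6) - 2 = -3*(15 + 6) - 2 = -3*21 - 2 = -63 - 2 = -65)
(o + S(k))² = (-65 - 8)² = (-73)² = 5329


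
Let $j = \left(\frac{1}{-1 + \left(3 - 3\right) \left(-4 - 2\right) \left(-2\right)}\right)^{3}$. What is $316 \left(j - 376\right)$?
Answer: $-119132$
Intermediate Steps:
$j = -1$ ($j = \left(\frac{1}{-1 + 0 \left(-6\right) \left(-2\right)}\right)^{3} = \left(\frac{1}{-1 + 0 \left(-2\right)}\right)^{3} = \left(\frac{1}{-1 + 0}\right)^{3} = \left(\frac{1}{-1}\right)^{3} = \left(-1\right)^{3} = -1$)
$316 \left(j - 376\right) = 316 \left(-1 - 376\right) = 316 \left(-377\right) = -119132$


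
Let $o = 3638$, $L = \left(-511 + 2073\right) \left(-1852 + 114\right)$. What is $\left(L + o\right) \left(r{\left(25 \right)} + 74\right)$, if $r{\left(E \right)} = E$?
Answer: $-268400682$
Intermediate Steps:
$L = -2714756$ ($L = 1562 \left(-1738\right) = -2714756$)
$\left(L + o\right) \left(r{\left(25 \right)} + 74\right) = \left(-2714756 + 3638\right) \left(25 + 74\right) = \left(-2711118\right) 99 = -268400682$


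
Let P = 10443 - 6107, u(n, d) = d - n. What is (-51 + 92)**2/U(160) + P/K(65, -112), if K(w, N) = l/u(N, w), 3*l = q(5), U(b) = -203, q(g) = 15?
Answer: 155788411/1015 ≈ 1.5349e+5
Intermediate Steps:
l = 5 (l = (1/3)*15 = 5)
K(w, N) = 5/(w - N)
P = 4336
(-51 + 92)**2/U(160) + P/K(65, -112) = (-51 + 92)**2/(-203) + 4336/((5/(65 - 1*(-112)))) = 41**2*(-1/203) + 4336/((5/(65 + 112))) = 1681*(-1/203) + 4336/((5/177)) = -1681/203 + 4336/((5*(1/177))) = -1681/203 + 4336/(5/177) = -1681/203 + 4336*(177/5) = -1681/203 + 767472/5 = 155788411/1015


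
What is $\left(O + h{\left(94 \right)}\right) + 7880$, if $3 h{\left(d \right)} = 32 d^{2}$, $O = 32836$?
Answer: $\frac{404900}{3} \approx 1.3497 \cdot 10^{5}$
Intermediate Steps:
$h{\left(d \right)} = \frac{32 d^{2}}{3}$
$\left(O + h{\left(94 \right)}\right) + 7880 = \left(32836 + \frac{32 \cdot 94^{2}}{3}\right) + 7880 = \left(32836 + \frac{32}{3} \cdot 8836\right) + 7880 = \left(32836 + \frac{282752}{3}\right) + 7880 = \frac{381260}{3} + 7880 = \frac{404900}{3}$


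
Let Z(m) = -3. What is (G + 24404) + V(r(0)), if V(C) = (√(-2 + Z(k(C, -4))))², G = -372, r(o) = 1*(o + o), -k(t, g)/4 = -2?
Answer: 24027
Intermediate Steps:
k(t, g) = 8 (k(t, g) = -4*(-2) = 8)
r(o) = 2*o (r(o) = 1*(2*o) = 2*o)
V(C) = -5 (V(C) = (√(-2 - 3))² = (√(-5))² = (I*√5)² = -5)
(G + 24404) + V(r(0)) = (-372 + 24404) - 5 = 24032 - 5 = 24027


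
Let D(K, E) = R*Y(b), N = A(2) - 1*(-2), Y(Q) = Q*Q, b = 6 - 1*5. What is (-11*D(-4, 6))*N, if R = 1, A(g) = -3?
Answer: 11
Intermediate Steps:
b = 1 (b = 6 - 5 = 1)
Y(Q) = Q²
N = -1 (N = -3 - 1*(-2) = -3 + 2 = -1)
D(K, E) = 1 (D(K, E) = 1*1² = 1*1 = 1)
(-11*D(-4, 6))*N = -11*1*(-1) = -11*(-1) = 11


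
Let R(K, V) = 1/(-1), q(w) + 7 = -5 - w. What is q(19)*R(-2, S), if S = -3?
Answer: 31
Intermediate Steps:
q(w) = -12 - w (q(w) = -7 + (-5 - w) = -12 - w)
R(K, V) = -1
q(19)*R(-2, S) = (-12 - 1*19)*(-1) = (-12 - 19)*(-1) = -31*(-1) = 31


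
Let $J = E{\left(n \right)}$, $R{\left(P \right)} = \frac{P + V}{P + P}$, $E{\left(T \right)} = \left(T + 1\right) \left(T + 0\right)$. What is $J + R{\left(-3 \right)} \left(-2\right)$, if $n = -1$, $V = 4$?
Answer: $\frac{1}{3} \approx 0.33333$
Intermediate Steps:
$E{\left(T \right)} = T \left(1 + T\right)$ ($E{\left(T \right)} = \left(1 + T\right) T = T \left(1 + T\right)$)
$R{\left(P \right)} = \frac{4 + P}{2 P}$ ($R{\left(P \right)} = \frac{P + 4}{P + P} = \frac{4 + P}{2 P}$)
$J = 0$ ($J = - (1 - 1) = \left(-1\right) 0 = 0$)
$J + R{\left(-3 \right)} \left(-2\right) = 0 + \frac{4 - 3}{2 \left(-3\right)} \left(-2\right) = 0 + \frac{1}{2} \left(- \frac{1}{3}\right) 1 \left(-2\right) = 0 - - \frac{1}{3} = 0 + \frac{1}{3} = \frac{1}{3}$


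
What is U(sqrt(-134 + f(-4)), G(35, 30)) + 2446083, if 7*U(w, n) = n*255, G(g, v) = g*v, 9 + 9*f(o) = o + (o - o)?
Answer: 2484333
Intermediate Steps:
f(o) = -1 + o/9 (f(o) = -1 + (o + (o - o))/9 = -1 + (o + 0)/9 = -1 + o/9)
U(w, n) = 255*n/7 (U(w, n) = (n*255)/7 = (255*n)/7 = 255*n/7)
U(sqrt(-134 + f(-4)), G(35, 30)) + 2446083 = 255*(35*30)/7 + 2446083 = (255/7)*1050 + 2446083 = 38250 + 2446083 = 2484333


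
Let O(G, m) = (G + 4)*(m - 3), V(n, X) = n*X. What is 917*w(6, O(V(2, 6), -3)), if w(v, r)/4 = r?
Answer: -352128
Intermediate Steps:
V(n, X) = X*n
O(G, m) = (-3 + m)*(4 + G) (O(G, m) = (4 + G)*(-3 + m) = (-3 + m)*(4 + G))
w(v, r) = 4*r
917*w(6, O(V(2, 6), -3)) = 917*(4*(-12 - 18*2 + 4*(-3) + (6*2)*(-3))) = 917*(4*(-12 - 3*12 - 12 + 12*(-3))) = 917*(4*(-12 - 36 - 12 - 36)) = 917*(4*(-96)) = 917*(-384) = -352128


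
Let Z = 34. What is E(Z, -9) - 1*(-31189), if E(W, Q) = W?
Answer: 31223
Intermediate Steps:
E(Z, -9) - 1*(-31189) = 34 - 1*(-31189) = 34 + 31189 = 31223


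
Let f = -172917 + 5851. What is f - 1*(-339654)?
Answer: 172588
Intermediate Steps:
f = -167066
f - 1*(-339654) = -167066 - 1*(-339654) = -167066 + 339654 = 172588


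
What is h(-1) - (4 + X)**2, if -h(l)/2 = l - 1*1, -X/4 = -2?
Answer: -140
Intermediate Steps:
X = 8 (X = -4*(-2) = 8)
h(l) = 2 - 2*l (h(l) = -2*(l - 1*1) = -2*(l - 1) = -2*(-1 + l) = 2 - 2*l)
h(-1) - (4 + X)**2 = (2 - 2*(-1)) - (4 + 8)**2 = (2 + 2) - 1*12**2 = 4 - 1*144 = 4 - 144 = -140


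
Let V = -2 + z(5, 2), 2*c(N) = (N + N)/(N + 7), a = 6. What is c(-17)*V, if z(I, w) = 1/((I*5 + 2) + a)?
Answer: -221/66 ≈ -3.3485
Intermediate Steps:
c(N) = N/(7 + N) (c(N) = ((N + N)/(N + 7))/2 = ((2*N)/(7 + N))/2 = (2*N/(7 + N))/2 = N/(7 + N))
z(I, w) = 1/(8 + 5*I) (z(I, w) = 1/((I*5 + 2) + 6) = 1/((5*I + 2) + 6) = 1/((2 + 5*I) + 6) = 1/(8 + 5*I))
V = -65/33 (V = -2 + 1/(8 + 5*5) = -2 + 1/(8 + 25) = -2 + 1/33 = -65/33 ≈ -1.9697)
c(-17)*V = -17/(7 - 17)*(-65/33) = -17/(-10)*(-65/33) = -17*(-⅒)*(-65/33) = (17/10)*(-65/33) = -221/66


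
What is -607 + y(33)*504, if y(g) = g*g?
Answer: 548249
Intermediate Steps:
y(g) = g**2
-607 + y(33)*504 = -607 + 33**2*504 = -607 + 1089*504 = -607 + 548856 = 548249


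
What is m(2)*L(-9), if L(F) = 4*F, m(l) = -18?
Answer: 648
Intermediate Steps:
m(2)*L(-9) = -72*(-9) = -18*(-36) = 648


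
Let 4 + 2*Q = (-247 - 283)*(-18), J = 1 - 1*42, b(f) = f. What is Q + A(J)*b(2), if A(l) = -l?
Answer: 4850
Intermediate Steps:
J = -41 (J = 1 - 42 = -41)
Q = 4768 (Q = -2 + ((-247 - 283)*(-18))/2 = -2 + (-530*(-18))/2 = -2 + (½)*9540 = -2 + 4770 = 4768)
Q + A(J)*b(2) = 4768 - 1*(-41)*2 = 4768 + 41*2 = 4768 + 82 = 4850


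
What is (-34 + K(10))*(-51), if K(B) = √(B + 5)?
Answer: 1734 - 51*√15 ≈ 1536.5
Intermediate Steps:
K(B) = √(5 + B)
(-34 + K(10))*(-51) = (-34 + √(5 + 10))*(-51) = (-34 + √15)*(-51) = 1734 - 51*√15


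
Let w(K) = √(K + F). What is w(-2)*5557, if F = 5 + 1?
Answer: 11114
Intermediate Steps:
F = 6
w(K) = √(6 + K) (w(K) = √(K + 6) = √(6 + K))
w(-2)*5557 = √(6 - 2)*5557 = √4*5557 = 2*5557 = 11114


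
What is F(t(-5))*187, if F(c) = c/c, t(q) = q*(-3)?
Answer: 187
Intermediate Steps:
t(q) = -3*q
F(c) = 1
F(t(-5))*187 = 1*187 = 187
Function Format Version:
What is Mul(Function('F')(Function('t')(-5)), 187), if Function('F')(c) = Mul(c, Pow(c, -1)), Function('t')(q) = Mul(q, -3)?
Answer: 187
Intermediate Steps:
Function('t')(q) = Mul(-3, q)
Function('F')(c) = 1
Mul(Function('F')(Function('t')(-5)), 187) = Mul(1, 187) = 187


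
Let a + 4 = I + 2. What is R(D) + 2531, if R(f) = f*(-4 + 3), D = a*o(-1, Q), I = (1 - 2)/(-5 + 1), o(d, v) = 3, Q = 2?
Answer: 10145/4 ≈ 2536.3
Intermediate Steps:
I = 1/4 (I = -1/(-4) = -1*(-1/4) = 1/4 ≈ 0.25000)
a = -7/4 (a = -4 + (1/4 + 2) = -4 + 9/4 = -7/4 ≈ -1.7500)
D = -21/4 (D = -7/4*3 = -21/4 ≈ -5.2500)
R(f) = -f (R(f) = f*(-1) = -f)
R(D) + 2531 = -1*(-21/4) + 2531 = 21/4 + 2531 = 10145/4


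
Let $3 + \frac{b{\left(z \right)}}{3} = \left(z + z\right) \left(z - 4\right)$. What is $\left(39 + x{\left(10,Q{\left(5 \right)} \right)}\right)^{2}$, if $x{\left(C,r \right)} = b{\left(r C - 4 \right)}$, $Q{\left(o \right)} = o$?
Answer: $135070884$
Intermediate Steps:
$b{\left(z \right)} = -9 + 6 z \left(-4 + z\right)$ ($b{\left(z \right)} = -9 + 3 \left(z + z\right) \left(z - 4\right) = -9 + 3 \cdot 2 z \left(-4 + z\right) = -9 + 6 z \left(-4 + z\right)$)
$x{\left(C,r \right)} = 87 + 6 \left(-4 + C r\right)^{2} - 24 C r$ ($x{\left(C,r \right)} = -9 - 24 \left(r C - 4\right) + 6 \left(r C - 4\right)^{2} = -9 - 24 \left(C r - 4\right) + 6 \left(C r - 4\right)^{2} = -9 - 24 \left(-4 + C r\right) + 6 \left(-4 + C r\right)^{2} = -9 - \left(-96 + 24 C r\right) + 6 \left(-4 + C r\right)^{2} = 87 + 6 \left(-4 + C r\right)^{2} - 24 C r$)
$\left(39 + x{\left(10,Q{\left(5 \right)} \right)}\right)^{2} = \left(39 + \left(183 - 720 \cdot 5 + 6 \cdot 10^{2} \cdot 5^{2}\right)\right)^{2} = \left(39 + \left(183 - 3600 + 6 \cdot 100 \cdot 25\right)\right)^{2} = \left(39 + \left(183 - 3600 + 15000\right)\right)^{2} = \left(39 + 11583\right)^{2} = 11622^{2} = 135070884$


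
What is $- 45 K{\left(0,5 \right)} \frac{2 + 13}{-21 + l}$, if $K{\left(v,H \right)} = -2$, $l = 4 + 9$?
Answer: $- \frac{675}{4} \approx -168.75$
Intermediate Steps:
$l = 13$
$- 45 K{\left(0,5 \right)} \frac{2 + 13}{-21 + l} = \left(-45\right) \left(-2\right) \frac{2 + 13}{-21 + 13} = 90 \frac{15}{-8} = 90 \cdot 15 \left(- \frac{1}{8}\right) = 90 \left(- \frac{15}{8}\right) = - \frac{675}{4}$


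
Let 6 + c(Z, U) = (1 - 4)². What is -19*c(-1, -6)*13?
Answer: -741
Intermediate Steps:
c(Z, U) = 3 (c(Z, U) = -6 + (1 - 4)² = -6 + (-3)² = -6 + 9 = 3)
-19*c(-1, -6)*13 = -19*3*13 = -57*13 = -741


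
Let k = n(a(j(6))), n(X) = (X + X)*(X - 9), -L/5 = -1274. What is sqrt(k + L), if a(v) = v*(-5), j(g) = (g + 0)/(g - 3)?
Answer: 15*sqrt(30) ≈ 82.158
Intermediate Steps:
L = 6370 (L = -5*(-1274) = 6370)
j(g) = g/(-3 + g)
a(v) = -5*v
n(X) = 2*X*(-9 + X) (n(X) = (2*X)*(-9 + X) = 2*X*(-9 + X))
k = 380 (k = 2*(-30/(-3 + 6))*(-9 - 30/(-3 + 6)) = 2*(-30/3)*(-9 - 30/3) = 2*(-5*2)*(-9 - 5*2) = 2*(-10)*(-9 - 10) = 2*(-10)*(-19) = 380)
sqrt(k + L) = sqrt(380 + 6370) = sqrt(6750) = 15*sqrt(30)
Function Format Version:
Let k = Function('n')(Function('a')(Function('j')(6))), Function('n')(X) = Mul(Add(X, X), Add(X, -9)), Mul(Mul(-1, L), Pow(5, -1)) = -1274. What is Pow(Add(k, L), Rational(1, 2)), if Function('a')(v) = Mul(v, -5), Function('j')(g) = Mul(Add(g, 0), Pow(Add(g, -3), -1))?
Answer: Mul(15, Pow(30, Rational(1, 2))) ≈ 82.158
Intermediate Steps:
L = 6370 (L = Mul(-5, -1274) = 6370)
Function('j')(g) = Mul(g, Pow(Add(-3, g), -1))
Function('a')(v) = Mul(-5, v)
Function('n')(X) = Mul(2, X, Add(-9, X)) (Function('n')(X) = Mul(Mul(2, X), Add(-9, X)) = Mul(2, X, Add(-9, X)))
k = 380 (k = Mul(2, Mul(-5, Mul(6, Pow(Add(-3, 6), -1))), Add(-9, Mul(-5, Mul(6, Pow(Add(-3, 6), -1))))) = Mul(2, Mul(-5, Mul(6, Pow(3, -1))), Add(-9, Mul(-5, Mul(6, Pow(3, -1))))) = Mul(2, Mul(-5, Mul(6, Rational(1, 3))), Add(-9, Mul(-5, Mul(6, Rational(1, 3))))) = Mul(2, Mul(-5, 2), Add(-9, Mul(-5, 2))) = Mul(2, -10, Add(-9, -10)) = Mul(2, -10, -19) = 380)
Pow(Add(k, L), Rational(1, 2)) = Pow(Add(380, 6370), Rational(1, 2)) = Pow(6750, Rational(1, 2)) = Mul(15, Pow(30, Rational(1, 2)))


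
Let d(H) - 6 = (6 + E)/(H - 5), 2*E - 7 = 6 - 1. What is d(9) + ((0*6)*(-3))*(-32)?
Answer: 9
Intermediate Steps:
E = 6 (E = 7/2 + (6 - 1)/2 = 7/2 + (½)*5 = 7/2 + 5/2 = 6)
d(H) = 6 + 12/(-5 + H) (d(H) = 6 + (6 + 6)/(H - 5) = 6 + 12/(-5 + H))
d(9) + ((0*6)*(-3))*(-32) = 6*(-3 + 9)/(-5 + 9) + ((0*6)*(-3))*(-32) = 6*6/4 + (0*(-3))*(-32) = 6*(¼)*6 + 0*(-32) = 9 + 0 = 9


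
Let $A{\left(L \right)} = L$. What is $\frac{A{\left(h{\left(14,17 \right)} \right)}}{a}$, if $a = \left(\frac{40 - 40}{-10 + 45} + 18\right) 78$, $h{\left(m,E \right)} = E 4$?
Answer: $\frac{17}{351} \approx 0.048433$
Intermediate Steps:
$h{\left(m,E \right)} = 4 E$
$a = 1404$ ($a = \left(\frac{0}{35} + 18\right) 78 = \left(0 \cdot \frac{1}{35} + 18\right) 78 = \left(0 + 18\right) 78 = 18 \cdot 78 = 1404$)
$\frac{A{\left(h{\left(14,17 \right)} \right)}}{a} = \frac{4 \cdot 17}{1404} = 68 \cdot \frac{1}{1404} = \frac{17}{351}$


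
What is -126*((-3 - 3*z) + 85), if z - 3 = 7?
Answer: -6552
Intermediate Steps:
z = 10 (z = 3 + 7 = 10)
-126*((-3 - 3*z) + 85) = -126*((-3 - 3*10) + 85) = -126*((-3 - 30) + 85) = -126*(-33 + 85) = -126*52 = -6552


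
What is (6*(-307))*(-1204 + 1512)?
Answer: -567336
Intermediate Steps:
(6*(-307))*(-1204 + 1512) = -1842*308 = -567336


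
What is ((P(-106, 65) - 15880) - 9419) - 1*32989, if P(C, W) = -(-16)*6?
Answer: -58192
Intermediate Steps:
P(C, W) = 96 (P(C, W) = -1*(-96) = 96)
((P(-106, 65) - 15880) - 9419) - 1*32989 = ((96 - 15880) - 9419) - 1*32989 = (-15784 - 9419) - 32989 = -25203 - 32989 = -58192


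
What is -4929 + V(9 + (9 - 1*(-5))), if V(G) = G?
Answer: -4906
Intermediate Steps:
-4929 + V(9 + (9 - 1*(-5))) = -4929 + (9 + (9 - 1*(-5))) = -4929 + (9 + (9 + 5)) = -4929 + (9 + 14) = -4929 + 23 = -4906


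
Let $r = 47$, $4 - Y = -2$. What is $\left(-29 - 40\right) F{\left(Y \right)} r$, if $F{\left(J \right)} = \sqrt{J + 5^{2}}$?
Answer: $- 3243 \sqrt{31} \approx -18056.0$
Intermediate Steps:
$Y = 6$ ($Y = 4 - -2 = 4 + 2 = 6$)
$F{\left(J \right)} = \sqrt{25 + J}$ ($F{\left(J \right)} = \sqrt{J + 25} = \sqrt{25 + J}$)
$\left(-29 - 40\right) F{\left(Y \right)} r = \left(-29 - 40\right) \sqrt{25 + 6} \cdot 47 = \left(-29 - 40\right) \sqrt{31} \cdot 47 = - 69 \sqrt{31} \cdot 47 = - 3243 \sqrt{31}$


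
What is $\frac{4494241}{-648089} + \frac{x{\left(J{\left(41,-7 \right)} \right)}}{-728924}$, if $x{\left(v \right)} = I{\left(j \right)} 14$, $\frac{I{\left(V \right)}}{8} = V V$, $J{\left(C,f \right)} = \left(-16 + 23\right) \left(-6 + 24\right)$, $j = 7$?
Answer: $- \frac{16732228771}{2410242991} \approx -6.9421$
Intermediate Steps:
$J{\left(C,f \right)} = 126$ ($J{\left(C,f \right)} = 7 \cdot 18 = 126$)
$I{\left(V \right)} = 8 V^{2}$ ($I{\left(V \right)} = 8 V V = 8 V^{2}$)
$x{\left(v \right)} = 5488$ ($x{\left(v \right)} = 8 \cdot 7^{2} \cdot 14 = 8 \cdot 49 \cdot 14 = 392 \cdot 14 = 5488$)
$\frac{4494241}{-648089} + \frac{x{\left(J{\left(41,-7 \right)} \right)}}{-728924} = \frac{4494241}{-648089} + \frac{5488}{-728924} = 4494241 \left(- \frac{1}{648089}\right) + 5488 \left(- \frac{1}{728924}\right) = - \frac{4494241}{648089} - \frac{28}{3719} = - \frac{16732228771}{2410242991}$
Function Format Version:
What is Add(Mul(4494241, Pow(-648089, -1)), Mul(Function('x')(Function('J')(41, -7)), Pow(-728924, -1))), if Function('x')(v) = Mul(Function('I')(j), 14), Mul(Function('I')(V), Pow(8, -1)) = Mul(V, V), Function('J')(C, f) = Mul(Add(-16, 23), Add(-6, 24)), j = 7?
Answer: Rational(-16732228771, 2410242991) ≈ -6.9421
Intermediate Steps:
Function('J')(C, f) = 126 (Function('J')(C, f) = Mul(7, 18) = 126)
Function('I')(V) = Mul(8, Pow(V, 2)) (Function('I')(V) = Mul(8, Mul(V, V)) = Mul(8, Pow(V, 2)))
Function('x')(v) = 5488 (Function('x')(v) = Mul(Mul(8, Pow(7, 2)), 14) = Mul(Mul(8, 49), 14) = Mul(392, 14) = 5488)
Add(Mul(4494241, Pow(-648089, -1)), Mul(Function('x')(Function('J')(41, -7)), Pow(-728924, -1))) = Add(Mul(4494241, Pow(-648089, -1)), Mul(5488, Pow(-728924, -1))) = Add(Mul(4494241, Rational(-1, 648089)), Mul(5488, Rational(-1, 728924))) = Add(Rational(-4494241, 648089), Rational(-28, 3719)) = Rational(-16732228771, 2410242991)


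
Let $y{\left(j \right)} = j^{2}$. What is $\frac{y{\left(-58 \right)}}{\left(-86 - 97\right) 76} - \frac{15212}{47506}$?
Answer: $- \frac{46422335}{82589181} \approx -0.56209$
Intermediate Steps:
$\frac{y{\left(-58 \right)}}{\left(-86 - 97\right) 76} - \frac{15212}{47506} = \frac{\left(-58\right)^{2}}{\left(-86 - 97\right) 76} - \frac{15212}{47506} = \frac{3364}{\left(-183\right) 76} - \frac{7606}{23753} = \frac{3364}{-13908} - \frac{7606}{23753} = 3364 \left(- \frac{1}{13908}\right) - \frac{7606}{23753} = - \frac{841}{3477} - \frac{7606}{23753} = - \frac{46422335}{82589181}$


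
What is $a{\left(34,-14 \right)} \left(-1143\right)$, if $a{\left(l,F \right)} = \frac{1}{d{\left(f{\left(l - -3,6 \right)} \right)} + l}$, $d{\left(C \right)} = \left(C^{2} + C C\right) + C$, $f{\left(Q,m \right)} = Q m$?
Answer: $- \frac{1143}{98824} \approx -0.011566$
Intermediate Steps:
$d{\left(C \right)} = C + 2 C^{2}$ ($d{\left(C \right)} = \left(C^{2} + C^{2}\right) + C = 2 C^{2} + C = C + 2 C^{2}$)
$a{\left(l,F \right)} = \frac{1}{l + \left(18 + 6 l\right) \left(37 + 12 l\right)}$ ($a{\left(l,F \right)} = \frac{1}{\left(l - -3\right) 6 \left(1 + 2 \left(l - -3\right) 6\right) + l} = \frac{1}{\left(l + 3\right) 6 \left(1 + 2 \left(l + 3\right) 6\right) + l} = \frac{1}{\left(3 + l\right) 6 \left(1 + 2 \left(3 + l\right) 6\right) + l} = \frac{1}{\left(18 + 6 l\right) \left(1 + 2 \left(18 + 6 l\right)\right) + l} = \frac{1}{\left(18 + 6 l\right) \left(1 + \left(36 + 12 l\right)\right) + l} = \frac{1}{\left(18 + 6 l\right) \left(37 + 12 l\right) + l} = \frac{1}{l + \left(18 + 6 l\right) \left(37 + 12 l\right)}$)
$a{\left(34,-14 \right)} \left(-1143\right) = \frac{1}{666 + 72 \cdot 34^{2} + 439 \cdot 34} \left(-1143\right) = \frac{1}{666 + 72 \cdot 1156 + 14926} \left(-1143\right) = \frac{1}{666 + 83232 + 14926} \left(-1143\right) = \frac{1}{98824} \left(-1143\right) = - \frac{1143}{98824}$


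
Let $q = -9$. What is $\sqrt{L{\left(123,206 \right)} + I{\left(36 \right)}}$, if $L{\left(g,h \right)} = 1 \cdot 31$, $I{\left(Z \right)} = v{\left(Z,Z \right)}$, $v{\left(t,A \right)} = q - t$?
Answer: $i \sqrt{14} \approx 3.7417 i$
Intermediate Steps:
$v{\left(t,A \right)} = -9 - t$
$I{\left(Z \right)} = -9 - Z$
$L{\left(g,h \right)} = 31$
$\sqrt{L{\left(123,206 \right)} + I{\left(36 \right)}} = \sqrt{31 - 45} = \sqrt{-14} = i \sqrt{14}$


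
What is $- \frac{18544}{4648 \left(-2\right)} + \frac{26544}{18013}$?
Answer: $\frac{36299131}{10465553} \approx 3.4684$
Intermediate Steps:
$- \frac{18544}{4648 \left(-2\right)} + \frac{26544}{18013} = - \frac{18544}{-9296} + 26544 \cdot \frac{1}{18013} = \left(-18544\right) \left(- \frac{1}{9296}\right) + \frac{26544}{18013} = \frac{1159}{581} + \frac{26544}{18013} = \frac{36299131}{10465553}$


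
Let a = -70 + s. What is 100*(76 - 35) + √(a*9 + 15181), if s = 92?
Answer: 4100 + 13*√91 ≈ 4224.0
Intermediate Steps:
a = 22 (a = -70 + 92 = 22)
100*(76 - 35) + √(a*9 + 15181) = 100*(76 - 35) + √(22*9 + 15181) = 100*41 + √(198 + 15181) = 4100 + √15379 = 4100 + 13*√91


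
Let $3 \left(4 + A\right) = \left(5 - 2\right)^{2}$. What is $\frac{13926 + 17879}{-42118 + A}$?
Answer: $- \frac{31805}{42119} \approx -0.75512$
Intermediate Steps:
$A = -1$ ($A = -4 + \frac{\left(5 - 2\right)^{2}}{3} = -4 + \frac{3^{2}}{3} = -4 + \frac{1}{3} \cdot 9 = -4 + 3 = -1$)
$\frac{13926 + 17879}{-42118 + A} = \frac{13926 + 17879}{-42118 - 1} = \frac{31805}{-42119} = 31805 \left(- \frac{1}{42119}\right) = - \frac{31805}{42119}$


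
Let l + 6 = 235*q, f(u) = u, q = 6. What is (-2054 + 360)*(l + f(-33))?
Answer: -2322474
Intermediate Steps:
l = 1404 (l = -6 + 235*6 = -6 + 1410 = 1404)
(-2054 + 360)*(l + f(-33)) = (-2054 + 360)*(1404 - 33) = -1694*1371 = -2322474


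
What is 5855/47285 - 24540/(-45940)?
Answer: 14293526/21722729 ≈ 0.65800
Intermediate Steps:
5855/47285 - 24540/(-45940) = 5855*(1/47285) - 24540*(-1/45940) = 1171/9457 + 1227/2297 = 14293526/21722729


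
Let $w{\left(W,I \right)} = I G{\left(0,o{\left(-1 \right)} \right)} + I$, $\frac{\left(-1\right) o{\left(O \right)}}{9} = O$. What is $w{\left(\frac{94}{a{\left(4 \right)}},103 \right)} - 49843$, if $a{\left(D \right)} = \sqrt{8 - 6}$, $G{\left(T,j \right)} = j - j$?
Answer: $-49740$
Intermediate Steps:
$o{\left(O \right)} = - 9 O$
$G{\left(T,j \right)} = 0$
$a{\left(D \right)} = \sqrt{2}$
$w{\left(W,I \right)} = I$ ($w{\left(W,I \right)} = I 0 + I = 0 + I = I$)
$w{\left(\frac{94}{a{\left(4 \right)}},103 \right)} - 49843 = 103 - 49843 = -49740$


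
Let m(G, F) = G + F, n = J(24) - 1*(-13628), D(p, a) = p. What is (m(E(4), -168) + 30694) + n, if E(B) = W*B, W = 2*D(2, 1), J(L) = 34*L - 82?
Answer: 44904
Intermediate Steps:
J(L) = -82 + 34*L
n = 14362 (n = (-82 + 34*24) - 1*(-13628) = (-82 + 816) + 13628 = 734 + 13628 = 14362)
W = 4 (W = 2*2 = 4)
E(B) = 4*B
m(G, F) = F + G
(m(E(4), -168) + 30694) + n = ((-168 + 4*4) + 30694) + 14362 = ((-168 + 16) + 30694) + 14362 = (-152 + 30694) + 14362 = 30542 + 14362 = 44904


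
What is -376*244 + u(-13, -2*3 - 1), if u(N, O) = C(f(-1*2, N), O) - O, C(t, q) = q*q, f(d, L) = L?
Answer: -91688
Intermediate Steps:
C(t, q) = q²
u(N, O) = O² - O
-376*244 + u(-13, -2*3 - 1) = -376*244 + (-2*3 - 1)*(-1 + (-2*3 - 1)) = -91744 + (-6 - 1)*(-1 + (-6 - 1)) = -91744 - 7*(-1 - 7) = -91744 - 7*(-8) = -91744 + 56 = -91688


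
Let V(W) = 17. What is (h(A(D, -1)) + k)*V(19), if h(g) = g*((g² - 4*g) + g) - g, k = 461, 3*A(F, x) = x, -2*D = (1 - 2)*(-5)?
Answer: 211582/27 ≈ 7836.4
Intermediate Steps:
D = -5/2 (D = -(1 - 2)*(-5)/2 = -(-1)*(-5)/2 = -½*5 = -5/2 ≈ -2.5000)
A(F, x) = x/3
h(g) = -g + g*(g² - 3*g) (h(g) = g*(g² - 3*g) - g = -g + g*(g² - 3*g))
(h(A(D, -1)) + k)*V(19) = (((⅓)*(-1))*(-1 + ((⅓)*(-1))² - (-1)) + 461)*17 = (-(-1 + (-⅓)² - 3*(-⅓))/3 + 461)*17 = (-(-1 + ⅑ + 1)/3 + 461)*17 = (-⅓*⅑ + 461)*17 = (-1/27 + 461)*17 = (12446/27)*17 = 211582/27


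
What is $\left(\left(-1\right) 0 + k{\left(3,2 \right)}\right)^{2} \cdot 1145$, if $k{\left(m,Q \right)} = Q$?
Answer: $4580$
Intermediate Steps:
$\left(\left(-1\right) 0 + k{\left(3,2 \right)}\right)^{2} \cdot 1145 = \left(\left(-1\right) 0 + 2\right)^{2} \cdot 1145 = \left(0 + 2\right)^{2} \cdot 1145 = 2^{2} \cdot 1145 = 4 \cdot 1145 = 4580$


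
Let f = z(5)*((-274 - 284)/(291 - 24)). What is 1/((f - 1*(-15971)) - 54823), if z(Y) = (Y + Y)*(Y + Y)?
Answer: -89/3476428 ≈ -2.5601e-5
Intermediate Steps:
z(Y) = 4*Y² (z(Y) = (2*Y)*(2*Y) = 4*Y²)
f = -18600/89 (f = (4*5²)*((-274 - 284)/(291 - 24)) = (4*25)*(-558/267) = 100*(-558*1/267) = 100*(-186/89) = -18600/89 ≈ -208.99)
1/((f - 1*(-15971)) - 54823) = 1/((-18600/89 - 1*(-15971)) - 54823) = 1/((-18600/89 + 15971) - 54823) = 1/(1402819/89 - 54823) = 1/(-3476428/89) = -89/3476428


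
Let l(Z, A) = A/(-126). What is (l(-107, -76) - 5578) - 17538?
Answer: -1456270/63 ≈ -23115.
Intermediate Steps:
l(Z, A) = -A/126 (l(Z, A) = A*(-1/126) = -A/126)
(l(-107, -76) - 5578) - 17538 = (-1/126*(-76) - 5578) - 17538 = (38/63 - 5578) - 17538 = -351376/63 - 17538 = -1456270/63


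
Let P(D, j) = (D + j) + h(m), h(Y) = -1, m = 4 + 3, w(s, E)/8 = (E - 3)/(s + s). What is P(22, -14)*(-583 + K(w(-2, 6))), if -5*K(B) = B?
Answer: -20363/5 ≈ -4072.6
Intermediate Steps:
w(s, E) = 4*(-3 + E)/s (w(s, E) = 8*((E - 3)/(s + s)) = 8*((-3 + E)/((2*s))) = 8*((-3 + E)*(1/(2*s))) = 8*((-3 + E)/(2*s)) = 4*(-3 + E)/s)
K(B) = -B/5
m = 7
P(D, j) = -1 + D + j (P(D, j) = (D + j) - 1 = -1 + D + j)
P(22, -14)*(-583 + K(w(-2, 6))) = (-1 + 22 - 14)*(-583 - 4*(-3 + 6)/(5*(-2))) = 7*(-583 - 4*(-1)*3/(5*2)) = 7*(-583 - 1/5*(-6)) = 7*(-583 + 6/5) = 7*(-2909/5) = -20363/5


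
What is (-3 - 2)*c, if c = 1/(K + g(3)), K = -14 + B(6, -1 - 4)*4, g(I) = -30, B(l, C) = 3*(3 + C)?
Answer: 5/68 ≈ 0.073529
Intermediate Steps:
B(l, C) = 9 + 3*C
K = -38 (K = -14 + (9 + 3*(-1 - 4))*4 = -14 + (9 + 3*(-5))*4 = -14 + (9 - 15)*4 = -14 - 6*4 = -14 - 24 = -38)
c = -1/68 (c = 1/(-38 - 30) = 1/(-68) = -1/68 ≈ -0.014706)
(-3 - 2)*c = (-3 - 2)*(-1/68) = -5*(-1/68) = 5/68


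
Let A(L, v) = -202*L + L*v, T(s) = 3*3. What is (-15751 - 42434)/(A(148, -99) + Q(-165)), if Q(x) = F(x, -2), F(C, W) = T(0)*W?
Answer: 58185/44566 ≈ 1.3056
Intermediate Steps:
T(s) = 9
F(C, W) = 9*W
Q(x) = -18 (Q(x) = 9*(-2) = -18)
(-15751 - 42434)/(A(148, -99) + Q(-165)) = (-15751 - 42434)/(148*(-202 - 99) - 18) = -58185/(148*(-301) - 18) = -58185/(-44548 - 18) = -58185/(-44566) = -58185*(-1/44566) = 58185/44566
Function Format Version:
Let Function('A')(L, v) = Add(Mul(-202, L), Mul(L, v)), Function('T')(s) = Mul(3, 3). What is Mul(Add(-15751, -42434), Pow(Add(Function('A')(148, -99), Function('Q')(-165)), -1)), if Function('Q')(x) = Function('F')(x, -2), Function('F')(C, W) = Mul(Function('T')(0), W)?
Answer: Rational(58185, 44566) ≈ 1.3056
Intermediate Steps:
Function('T')(s) = 9
Function('F')(C, W) = Mul(9, W)
Function('Q')(x) = -18 (Function('Q')(x) = Mul(9, -2) = -18)
Mul(Add(-15751, -42434), Pow(Add(Function('A')(148, -99), Function('Q')(-165)), -1)) = Mul(Add(-15751, -42434), Pow(Add(Mul(148, Add(-202, -99)), -18), -1)) = Mul(-58185, Pow(Add(Mul(148, -301), -18), -1)) = Mul(-58185, Pow(Add(-44548, -18), -1)) = Mul(-58185, Pow(-44566, -1)) = Mul(-58185, Rational(-1, 44566)) = Rational(58185, 44566)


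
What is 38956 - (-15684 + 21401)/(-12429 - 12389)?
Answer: 966815725/24818 ≈ 38956.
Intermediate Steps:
38956 - (-15684 + 21401)/(-12429 - 12389) = 38956 - 5717/(-24818) = 38956 - 5717*(-1)/24818 = 38956 - 1*(-5717/24818) = 38956 + 5717/24818 = 966815725/24818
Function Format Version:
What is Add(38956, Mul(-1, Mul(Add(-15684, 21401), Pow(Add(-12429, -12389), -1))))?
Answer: Rational(966815725, 24818) ≈ 38956.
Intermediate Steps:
Add(38956, Mul(-1, Mul(Add(-15684, 21401), Pow(Add(-12429, -12389), -1)))) = Add(38956, Mul(-1, Mul(5717, Pow(-24818, -1)))) = Add(38956, Mul(-1, Mul(5717, Rational(-1, 24818)))) = Add(38956, Mul(-1, Rational(-5717, 24818))) = Add(38956, Rational(5717, 24818)) = Rational(966815725, 24818)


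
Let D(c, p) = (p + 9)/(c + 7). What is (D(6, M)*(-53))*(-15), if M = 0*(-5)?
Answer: 7155/13 ≈ 550.38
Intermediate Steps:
M = 0
D(c, p) = (9 + p)/(7 + c)
(D(6, M)*(-53))*(-15) = (((9 + 0)/(7 + 6))*(-53))*(-15) = ((9/13)*(-53))*(-15) = -477/13*(-15) = 7155/13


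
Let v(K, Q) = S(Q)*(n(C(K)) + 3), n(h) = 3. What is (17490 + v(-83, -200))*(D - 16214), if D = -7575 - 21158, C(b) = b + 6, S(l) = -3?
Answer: -785313984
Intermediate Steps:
C(b) = 6 + b
D = -28733
v(K, Q) = -18 (v(K, Q) = -3*(3 + 3) = -3*6 = -18)
(17490 + v(-83, -200))*(D - 16214) = (17490 - 18)*(-28733 - 16214) = 17472*(-44947) = -785313984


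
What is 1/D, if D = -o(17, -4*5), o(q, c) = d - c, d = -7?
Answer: -1/13 ≈ -0.076923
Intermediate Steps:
o(q, c) = -7 - c
D = -13 (D = -(-7 - (-4)*5) = -(-7 - 1*(-20)) = -(-7 + 20) = -1*13 = -13)
1/D = 1/(-13) = -1/13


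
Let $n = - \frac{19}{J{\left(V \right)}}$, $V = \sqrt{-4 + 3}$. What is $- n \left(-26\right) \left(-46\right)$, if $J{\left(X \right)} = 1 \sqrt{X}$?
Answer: $- 22724 i^{\frac{3}{2}} \approx 16068.0 - 16068.0 i$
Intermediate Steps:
$V = i$ ($V = \sqrt{-1} = i \approx 1.0 i$)
$J{\left(X \right)} = \sqrt{X}$
$n = 19 i^{\frac{3}{2}}$ ($n = - \frac{19}{\sqrt{i}} = - 19 \left(- i^{\frac{3}{2}}\right) = 19 i^{\frac{3}{2}} \approx -13.435 + 13.435 i$)
$- n \left(-26\right) \left(-46\right) = - 19 i^{\frac{3}{2}} \left(-26\right) \left(-46\right) = - - 494 i^{\frac{3}{2}} \left(-46\right) = - 22724 i^{\frac{3}{2}}$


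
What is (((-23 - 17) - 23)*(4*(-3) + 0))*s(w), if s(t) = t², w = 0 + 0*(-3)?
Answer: 0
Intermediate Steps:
w = 0 (w = 0 + 0 = 0)
(((-23 - 17) - 23)*(4*(-3) + 0))*s(w) = (((-23 - 17) - 23)*(4*(-3) + 0))*0² = ((-40 - 23)*(-12 + 0))*0 = -63*(-12)*0 = 756*0 = 0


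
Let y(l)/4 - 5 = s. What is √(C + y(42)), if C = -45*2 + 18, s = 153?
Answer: 4*√35 ≈ 23.664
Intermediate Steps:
y(l) = 632 (y(l) = 20 + 4*153 = 20 + 612 = 632)
C = -72 (C = -90 + 18 = -72)
√(C + y(42)) = √(-72 + 632) = √560 = 4*√35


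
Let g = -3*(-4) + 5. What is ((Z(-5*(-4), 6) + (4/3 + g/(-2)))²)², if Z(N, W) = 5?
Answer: 28561/1296 ≈ 22.038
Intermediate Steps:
g = 17 (g = 12 + 5 = 17)
((Z(-5*(-4), 6) + (4/3 + g/(-2)))²)² = ((5 + (4/3 + 17/(-2)))²)² = ((5 + (4*(⅓) + 17*(-½)))²)² = ((5 + (4/3 - 17/2))²)² = ((5 - 43/6)²)² = ((-13/6)²)² = (169/36)² = 28561/1296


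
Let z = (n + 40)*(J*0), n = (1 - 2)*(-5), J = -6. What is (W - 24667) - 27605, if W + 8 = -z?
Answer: -52280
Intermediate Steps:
n = 5 (n = -1*(-5) = 5)
z = 0 (z = (5 + 40)*(-6*0) = 45*0 = 0)
W = -8 (W = -8 - 1*0 = -8 + 0 = -8)
(W - 24667) - 27605 = (-8 - 24667) - 27605 = -24675 - 27605 = -52280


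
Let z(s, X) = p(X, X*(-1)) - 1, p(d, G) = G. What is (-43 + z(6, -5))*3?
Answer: -117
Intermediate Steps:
z(s, X) = -1 - X (z(s, X) = X*(-1) - 1 = -X - 1 = -1 - X)
(-43 + z(6, -5))*3 = (-43 + (-1 - 1*(-5)))*3 = (-43 + (-1 + 5))*3 = (-43 + 4)*3 = -39*3 = -117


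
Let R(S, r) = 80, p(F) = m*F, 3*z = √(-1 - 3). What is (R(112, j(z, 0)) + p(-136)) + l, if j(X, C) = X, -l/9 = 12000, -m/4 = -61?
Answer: -141104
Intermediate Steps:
m = 244 (m = -4*(-61) = 244)
z = 2*I/3 (z = √(-1 - 3)/3 = √(-4)/3 = (2*I)/3 = 2*I/3 ≈ 0.66667*I)
l = -108000 (l = -9*12000 = -108000)
p(F) = 244*F
(R(112, j(z, 0)) + p(-136)) + l = (80 + 244*(-136)) - 108000 = (80 - 33184) - 108000 = -33104 - 108000 = -141104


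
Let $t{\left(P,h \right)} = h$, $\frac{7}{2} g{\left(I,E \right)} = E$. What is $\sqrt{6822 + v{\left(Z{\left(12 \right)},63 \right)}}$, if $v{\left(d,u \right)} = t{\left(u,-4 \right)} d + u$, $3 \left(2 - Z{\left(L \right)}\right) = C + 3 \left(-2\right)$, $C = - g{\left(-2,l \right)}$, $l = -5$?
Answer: $\frac{\sqrt{3030069}}{21} \approx 82.891$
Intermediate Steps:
$g{\left(I,E \right)} = \frac{2 E}{7}$
$C = \frac{10}{7}$ ($C = - \frac{2 \left(-5\right)}{7} = \left(-1\right) \left(- \frac{10}{7}\right) = \frac{10}{7} \approx 1.4286$)
$Z{\left(L \right)} = \frac{74}{21}$ ($Z{\left(L \right)} = 2 - \frac{\frac{10}{7} + 3 \left(-2\right)}{3} = 2 - \frac{\frac{10}{7} - 6}{3} = 2 - - \frac{32}{21} = 2 + \frac{32}{21} = \frac{74}{21}$)
$v{\left(d,u \right)} = u - 4 d$ ($v{\left(d,u \right)} = - 4 d + u = u - 4 d$)
$\sqrt{6822 + v{\left(Z{\left(12 \right)},63 \right)}} = \sqrt{6822 + \left(63 - \frac{296}{21}\right)} = \sqrt{6822 + \frac{1027}{21}} = \sqrt{\frac{144289}{21}} = \frac{\sqrt{3030069}}{21}$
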